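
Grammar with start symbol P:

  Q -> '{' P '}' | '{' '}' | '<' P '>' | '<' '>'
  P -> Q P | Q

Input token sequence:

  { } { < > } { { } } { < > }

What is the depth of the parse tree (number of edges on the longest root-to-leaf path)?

7

[P [Q { }] [P [Q { [P [Q < >]] }] [P [Q { [P [Q { }]] }] [P [Q { [P [Q < >]] }]]]]]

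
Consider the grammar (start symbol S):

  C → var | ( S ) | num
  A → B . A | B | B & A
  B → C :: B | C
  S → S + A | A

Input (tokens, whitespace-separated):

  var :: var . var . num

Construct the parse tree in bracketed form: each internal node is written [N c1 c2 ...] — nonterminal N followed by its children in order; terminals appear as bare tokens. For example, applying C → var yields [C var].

[S [A [B [C var] :: [B [C var]]] . [A [B [C var]] . [A [B [C num]]]]]]

S
A
B . A
C :: B . A
var :: B . A
var :: C . A
var :: var . A
var :: var . B . A
var :: var . C . A
var :: var . var . A
var :: var . var . B
var :: var . var . C
var :: var . var . num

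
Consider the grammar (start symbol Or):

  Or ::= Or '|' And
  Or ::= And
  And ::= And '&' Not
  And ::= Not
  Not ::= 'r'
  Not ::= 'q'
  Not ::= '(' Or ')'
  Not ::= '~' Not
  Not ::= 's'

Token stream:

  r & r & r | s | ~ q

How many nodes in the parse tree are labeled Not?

[Or [Or [Or [And [And [And [Not r]] & [Not r]] & [Not r]]] | [And [Not s]]] | [And [Not ~ [Not q]]]]

6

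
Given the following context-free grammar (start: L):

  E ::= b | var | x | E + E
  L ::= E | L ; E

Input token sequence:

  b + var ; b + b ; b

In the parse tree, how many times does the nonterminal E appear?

[L [L [L [E [E b] + [E var]]] ; [E [E b] + [E b]]] ; [E b]]

7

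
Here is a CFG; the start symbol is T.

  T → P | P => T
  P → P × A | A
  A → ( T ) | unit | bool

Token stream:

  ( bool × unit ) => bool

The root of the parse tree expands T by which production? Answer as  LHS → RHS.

[T [P [A ( [T [P [P [A bool]] × [A unit]]] )]] => [T [P [A bool]]]]

T → P => T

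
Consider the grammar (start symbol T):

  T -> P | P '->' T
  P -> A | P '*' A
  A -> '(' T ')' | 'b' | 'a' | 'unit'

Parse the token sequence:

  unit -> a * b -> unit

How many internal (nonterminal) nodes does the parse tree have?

11

[T [P [A unit]] -> [T [P [P [A a]] * [A b]] -> [T [P [A unit]]]]]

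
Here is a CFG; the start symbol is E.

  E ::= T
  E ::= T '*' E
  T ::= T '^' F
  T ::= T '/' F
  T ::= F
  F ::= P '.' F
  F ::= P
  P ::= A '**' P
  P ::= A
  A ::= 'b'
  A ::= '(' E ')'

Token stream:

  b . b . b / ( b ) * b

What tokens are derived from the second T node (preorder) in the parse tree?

b . b . b

[E [T [T [F [P [A b]] . [F [P [A b]] . [F [P [A b]]]]]] / [F [P [A ( [E [T [F [P [A b]]]]] )]]]] * [E [T [F [P [A b]]]]]]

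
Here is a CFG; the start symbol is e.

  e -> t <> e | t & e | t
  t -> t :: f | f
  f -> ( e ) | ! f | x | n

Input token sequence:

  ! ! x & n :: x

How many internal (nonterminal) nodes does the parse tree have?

[e [t [f ! [f ! [f x]]]] & [e [t [t [f n]] :: [f x]]]]

10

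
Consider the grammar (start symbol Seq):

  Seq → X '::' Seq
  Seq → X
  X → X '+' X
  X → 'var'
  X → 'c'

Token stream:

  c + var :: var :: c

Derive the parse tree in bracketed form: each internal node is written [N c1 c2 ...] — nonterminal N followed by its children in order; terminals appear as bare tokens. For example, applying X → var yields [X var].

Seq
X :: Seq
X + X :: Seq
c + X :: Seq
c + var :: Seq
c + var :: X :: Seq
c + var :: var :: Seq
c + var :: var :: X
c + var :: var :: c

[Seq [X [X c] + [X var]] :: [Seq [X var] :: [Seq [X c]]]]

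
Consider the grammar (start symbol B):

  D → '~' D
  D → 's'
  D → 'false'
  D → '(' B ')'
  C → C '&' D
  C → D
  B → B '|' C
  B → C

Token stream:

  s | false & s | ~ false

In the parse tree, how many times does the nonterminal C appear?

4

[B [B [B [C [D s]]] | [C [C [D false]] & [D s]]] | [C [D ~ [D false]]]]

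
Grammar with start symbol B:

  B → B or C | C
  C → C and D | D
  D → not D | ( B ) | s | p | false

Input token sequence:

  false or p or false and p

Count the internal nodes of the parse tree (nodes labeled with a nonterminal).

11

[B [B [B [C [D false]]] or [C [D p]]] or [C [C [D false]] and [D p]]]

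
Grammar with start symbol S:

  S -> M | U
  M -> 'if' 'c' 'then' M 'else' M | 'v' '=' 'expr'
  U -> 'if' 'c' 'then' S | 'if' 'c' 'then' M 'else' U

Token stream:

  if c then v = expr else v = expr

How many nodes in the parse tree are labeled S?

[S [M if c then [M v = expr] else [M v = expr]]]

1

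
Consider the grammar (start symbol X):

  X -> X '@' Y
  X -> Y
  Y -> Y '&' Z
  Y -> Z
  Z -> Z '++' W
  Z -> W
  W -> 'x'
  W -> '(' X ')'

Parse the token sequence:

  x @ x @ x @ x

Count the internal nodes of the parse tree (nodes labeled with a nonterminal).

[X [X [X [X [Y [Z [W x]]]] @ [Y [Z [W x]]]] @ [Y [Z [W x]]]] @ [Y [Z [W x]]]]

16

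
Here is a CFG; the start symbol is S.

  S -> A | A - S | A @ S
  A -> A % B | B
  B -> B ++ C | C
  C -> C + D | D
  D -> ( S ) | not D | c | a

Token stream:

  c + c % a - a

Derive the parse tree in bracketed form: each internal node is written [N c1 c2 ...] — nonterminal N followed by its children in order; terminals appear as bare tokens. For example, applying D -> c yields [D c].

[S [A [A [B [C [C [D c]] + [D c]]]] % [B [C [D a]]]] - [S [A [B [C [D a]]]]]]

S
A - S
A % B - S
B % B - S
C % B - S
C + D % B - S
D + D % B - S
c + D % B - S
c + c % B - S
c + c % C - S
c + c % D - S
c + c % a - S
c + c % a - A
c + c % a - B
c + c % a - C
c + c % a - D
c + c % a - a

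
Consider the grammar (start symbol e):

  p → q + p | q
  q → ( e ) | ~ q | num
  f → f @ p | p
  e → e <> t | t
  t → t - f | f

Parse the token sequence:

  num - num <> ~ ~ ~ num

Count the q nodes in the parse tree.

[e [e [t [t [f [p [q num]]]] - [f [p [q num]]]]] <> [t [f [p [q ~ [q ~ [q ~ [q num]]]]]]]]

6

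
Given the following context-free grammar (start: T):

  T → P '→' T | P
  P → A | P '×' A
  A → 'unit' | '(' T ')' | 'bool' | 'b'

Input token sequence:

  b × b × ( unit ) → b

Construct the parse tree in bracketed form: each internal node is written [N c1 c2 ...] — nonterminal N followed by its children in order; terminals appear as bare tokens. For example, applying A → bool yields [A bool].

[T [P [P [P [A b]] × [A b]] × [A ( [T [P [A unit]]] )]] → [T [P [A b]]]]

T
P → T
P × A → T
P × A × A → T
A × A × A → T
b × A × A → T
b × b × A → T
b × b × ( T ) → T
b × b × ( P ) → T
b × b × ( A ) → T
b × b × ( unit ) → T
b × b × ( unit ) → P
b × b × ( unit ) → A
b × b × ( unit ) → b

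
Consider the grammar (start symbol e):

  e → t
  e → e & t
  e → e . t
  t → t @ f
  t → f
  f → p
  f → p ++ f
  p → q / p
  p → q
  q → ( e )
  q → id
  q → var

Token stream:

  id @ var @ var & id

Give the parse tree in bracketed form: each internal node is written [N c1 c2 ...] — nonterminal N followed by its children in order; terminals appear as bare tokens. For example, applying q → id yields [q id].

[e [e [t [t [t [f [p [q id]]]] @ [f [p [q var]]]] @ [f [p [q var]]]]] & [t [f [p [q id]]]]]

e
e & t
t & t
t @ f & t
t @ f @ f & t
f @ f @ f & t
p @ f @ f & t
q @ f @ f & t
id @ f @ f & t
id @ p @ f & t
id @ q @ f & t
id @ var @ f & t
id @ var @ p & t
id @ var @ q & t
id @ var @ var & t
id @ var @ var & f
id @ var @ var & p
id @ var @ var & q
id @ var @ var & id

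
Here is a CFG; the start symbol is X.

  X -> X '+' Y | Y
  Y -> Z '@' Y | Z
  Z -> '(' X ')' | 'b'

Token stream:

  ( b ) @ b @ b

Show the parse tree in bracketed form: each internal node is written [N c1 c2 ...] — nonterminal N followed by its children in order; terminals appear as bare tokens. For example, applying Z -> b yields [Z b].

X
Y
Z @ Y
( X ) @ Y
( Y ) @ Y
( Z ) @ Y
( b ) @ Y
( b ) @ Z @ Y
( b ) @ b @ Y
( b ) @ b @ Z
( b ) @ b @ b

[X [Y [Z ( [X [Y [Z b]]] )] @ [Y [Z b] @ [Y [Z b]]]]]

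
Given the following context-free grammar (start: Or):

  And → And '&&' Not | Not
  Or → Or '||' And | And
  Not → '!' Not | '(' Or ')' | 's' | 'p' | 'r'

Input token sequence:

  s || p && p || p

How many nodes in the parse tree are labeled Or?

[Or [Or [Or [And [Not s]]] || [And [And [Not p]] && [Not p]]] || [And [Not p]]]

3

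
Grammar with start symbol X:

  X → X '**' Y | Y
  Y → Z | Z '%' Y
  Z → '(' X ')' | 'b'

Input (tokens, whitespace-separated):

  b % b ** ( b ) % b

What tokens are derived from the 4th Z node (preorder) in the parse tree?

b

[X [X [Y [Z b] % [Y [Z b]]]] ** [Y [Z ( [X [Y [Z b]]] )] % [Y [Z b]]]]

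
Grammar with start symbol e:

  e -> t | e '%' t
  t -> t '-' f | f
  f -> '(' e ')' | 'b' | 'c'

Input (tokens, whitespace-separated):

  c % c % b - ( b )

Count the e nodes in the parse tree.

4

[e [e [e [t [f c]]] % [t [f c]]] % [t [t [f b]] - [f ( [e [t [f b]]] )]]]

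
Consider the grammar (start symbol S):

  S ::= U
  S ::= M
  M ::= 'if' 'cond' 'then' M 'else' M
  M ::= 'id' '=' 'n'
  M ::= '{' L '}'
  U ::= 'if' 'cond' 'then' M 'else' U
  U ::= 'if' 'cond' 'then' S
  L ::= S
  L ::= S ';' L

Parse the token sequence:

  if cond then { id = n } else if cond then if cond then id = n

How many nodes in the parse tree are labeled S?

[S [U if cond then [M { [L [S [M id = n]]] }] else [U if cond then [S [U if cond then [S [M id = n]]]]]]]

4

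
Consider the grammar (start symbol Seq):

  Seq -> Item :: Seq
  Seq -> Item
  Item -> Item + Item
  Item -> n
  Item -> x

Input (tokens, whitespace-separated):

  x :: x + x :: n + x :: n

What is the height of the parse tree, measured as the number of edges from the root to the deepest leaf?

[Seq [Item x] :: [Seq [Item [Item x] + [Item x]] :: [Seq [Item [Item n] + [Item x]] :: [Seq [Item n]]]]]

5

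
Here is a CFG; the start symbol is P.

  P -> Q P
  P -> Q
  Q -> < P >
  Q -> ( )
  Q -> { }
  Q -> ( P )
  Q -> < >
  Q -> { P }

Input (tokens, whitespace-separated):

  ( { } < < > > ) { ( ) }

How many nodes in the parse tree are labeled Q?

6

[P [Q ( [P [Q { }] [P [Q < [P [Q < >]] >]]] )] [P [Q { [P [Q ( )]] }]]]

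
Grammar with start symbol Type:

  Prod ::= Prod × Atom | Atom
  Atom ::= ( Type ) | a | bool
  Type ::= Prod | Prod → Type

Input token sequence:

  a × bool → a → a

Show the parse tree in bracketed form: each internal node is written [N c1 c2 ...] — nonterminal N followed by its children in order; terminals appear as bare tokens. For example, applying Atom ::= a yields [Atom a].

[Type [Prod [Prod [Atom a]] × [Atom bool]] → [Type [Prod [Atom a]] → [Type [Prod [Atom a]]]]]

Type
Prod → Type
Prod × Atom → Type
Atom × Atom → Type
a × Atom → Type
a × bool → Type
a × bool → Prod → Type
a × bool → Atom → Type
a × bool → a → Type
a × bool → a → Prod
a × bool → a → Atom
a × bool → a → a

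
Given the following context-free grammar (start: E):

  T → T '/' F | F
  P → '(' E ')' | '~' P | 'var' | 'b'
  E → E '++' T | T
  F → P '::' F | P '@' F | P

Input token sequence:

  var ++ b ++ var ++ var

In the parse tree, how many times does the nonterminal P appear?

4

[E [E [E [E [T [F [P var]]]] ++ [T [F [P b]]]] ++ [T [F [P var]]]] ++ [T [F [P var]]]]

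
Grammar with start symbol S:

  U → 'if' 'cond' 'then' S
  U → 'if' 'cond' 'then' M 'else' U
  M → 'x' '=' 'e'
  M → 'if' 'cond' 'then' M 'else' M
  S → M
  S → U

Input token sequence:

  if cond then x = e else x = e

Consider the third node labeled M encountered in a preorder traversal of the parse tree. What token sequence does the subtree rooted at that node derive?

x = e

[S [M if cond then [M x = e] else [M x = e]]]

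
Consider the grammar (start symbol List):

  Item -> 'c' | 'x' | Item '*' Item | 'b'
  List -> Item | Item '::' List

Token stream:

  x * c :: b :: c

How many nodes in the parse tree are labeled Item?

5

[List [Item [Item x] * [Item c]] :: [List [Item b] :: [List [Item c]]]]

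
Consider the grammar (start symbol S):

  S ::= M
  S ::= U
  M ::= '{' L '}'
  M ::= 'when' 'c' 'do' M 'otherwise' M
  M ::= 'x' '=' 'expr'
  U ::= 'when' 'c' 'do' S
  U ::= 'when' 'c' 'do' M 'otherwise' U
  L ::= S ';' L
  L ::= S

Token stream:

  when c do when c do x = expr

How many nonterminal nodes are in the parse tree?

6

[S [U when c do [S [U when c do [S [M x = expr]]]]]]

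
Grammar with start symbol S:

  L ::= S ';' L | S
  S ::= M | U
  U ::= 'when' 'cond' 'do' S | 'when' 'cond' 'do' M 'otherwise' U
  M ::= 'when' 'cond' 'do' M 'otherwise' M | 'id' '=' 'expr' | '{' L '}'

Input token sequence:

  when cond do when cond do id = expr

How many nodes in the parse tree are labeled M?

[S [U when cond do [S [U when cond do [S [M id = expr]]]]]]

1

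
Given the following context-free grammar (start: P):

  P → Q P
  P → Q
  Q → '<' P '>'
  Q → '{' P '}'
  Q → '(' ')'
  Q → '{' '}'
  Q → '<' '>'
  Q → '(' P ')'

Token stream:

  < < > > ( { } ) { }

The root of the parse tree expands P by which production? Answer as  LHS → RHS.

[P [Q < [P [Q < >]] >] [P [Q ( [P [Q { }]] )] [P [Q { }]]]]

P → Q P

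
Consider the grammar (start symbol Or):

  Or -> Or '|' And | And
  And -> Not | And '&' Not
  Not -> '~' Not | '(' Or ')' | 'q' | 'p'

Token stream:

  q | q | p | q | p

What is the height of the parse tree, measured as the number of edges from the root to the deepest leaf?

[Or [Or [Or [Or [Or [And [Not q]]] | [And [Not q]]] | [And [Not p]]] | [And [Not q]]] | [And [Not p]]]

7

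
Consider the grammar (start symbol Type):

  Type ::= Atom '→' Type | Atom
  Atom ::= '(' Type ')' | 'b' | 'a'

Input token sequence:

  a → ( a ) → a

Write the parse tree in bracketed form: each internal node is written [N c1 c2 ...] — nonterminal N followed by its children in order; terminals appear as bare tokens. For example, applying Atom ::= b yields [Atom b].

[Type [Atom a] → [Type [Atom ( [Type [Atom a]] )] → [Type [Atom a]]]]

Type
Atom → Type
a → Type
a → Atom → Type
a → ( Type ) → Type
a → ( Atom ) → Type
a → ( a ) → Type
a → ( a ) → Atom
a → ( a ) → a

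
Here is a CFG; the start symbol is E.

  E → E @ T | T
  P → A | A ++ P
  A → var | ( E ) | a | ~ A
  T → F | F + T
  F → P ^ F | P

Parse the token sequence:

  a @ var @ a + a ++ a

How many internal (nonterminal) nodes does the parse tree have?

21

[E [E [E [T [F [P [A a]]]]] @ [T [F [P [A var]]]]] @ [T [F [P [A a]]] + [T [F [P [A a] ++ [P [A a]]]]]]]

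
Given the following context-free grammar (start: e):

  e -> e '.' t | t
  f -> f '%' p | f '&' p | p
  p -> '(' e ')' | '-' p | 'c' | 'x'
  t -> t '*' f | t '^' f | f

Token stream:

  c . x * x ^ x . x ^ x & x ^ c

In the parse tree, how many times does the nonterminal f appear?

[e [e [e [t [f [p c]]]] . [t [t [t [f [p x]]] * [f [p x]]] ^ [f [p x]]]] . [t [t [t [f [p x]]] ^ [f [f [p x]] & [p x]]] ^ [f [p c]]]]

8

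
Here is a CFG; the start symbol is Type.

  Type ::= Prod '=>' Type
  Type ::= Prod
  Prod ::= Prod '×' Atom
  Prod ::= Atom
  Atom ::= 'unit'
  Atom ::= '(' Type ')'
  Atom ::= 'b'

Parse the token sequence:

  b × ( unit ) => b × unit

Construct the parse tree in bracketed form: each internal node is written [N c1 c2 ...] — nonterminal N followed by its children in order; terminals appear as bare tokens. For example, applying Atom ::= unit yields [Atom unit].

[Type [Prod [Prod [Atom b]] × [Atom ( [Type [Prod [Atom unit]]] )]] => [Type [Prod [Prod [Atom b]] × [Atom unit]]]]

Type
Prod => Type
Prod × Atom => Type
Atom × Atom => Type
b × Atom => Type
b × ( Type ) => Type
b × ( Prod ) => Type
b × ( Atom ) => Type
b × ( unit ) => Type
b × ( unit ) => Prod
b × ( unit ) => Prod × Atom
b × ( unit ) => Atom × Atom
b × ( unit ) => b × Atom
b × ( unit ) => b × unit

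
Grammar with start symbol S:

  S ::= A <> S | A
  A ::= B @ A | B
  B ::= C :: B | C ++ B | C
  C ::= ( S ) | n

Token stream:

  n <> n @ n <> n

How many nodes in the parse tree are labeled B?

[S [A [B [C n]]] <> [S [A [B [C n]] @ [A [B [C n]]]] <> [S [A [B [C n]]]]]]

4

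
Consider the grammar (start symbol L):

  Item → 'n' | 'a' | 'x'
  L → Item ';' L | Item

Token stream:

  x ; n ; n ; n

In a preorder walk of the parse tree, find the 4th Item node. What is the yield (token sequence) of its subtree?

n

[L [Item x] ; [L [Item n] ; [L [Item n] ; [L [Item n]]]]]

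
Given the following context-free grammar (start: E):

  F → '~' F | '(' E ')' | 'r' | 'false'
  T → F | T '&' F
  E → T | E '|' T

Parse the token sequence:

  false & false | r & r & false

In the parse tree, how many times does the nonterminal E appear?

2

[E [E [T [T [F false]] & [F false]]] | [T [T [T [F r]] & [F r]] & [F false]]]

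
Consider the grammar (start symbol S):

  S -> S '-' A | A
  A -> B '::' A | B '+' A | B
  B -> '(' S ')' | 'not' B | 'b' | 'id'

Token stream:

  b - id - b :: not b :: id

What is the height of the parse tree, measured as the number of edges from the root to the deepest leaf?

5

[S [S [S [A [B b]]] - [A [B id]]] - [A [B b] :: [A [B not [B b]] :: [A [B id]]]]]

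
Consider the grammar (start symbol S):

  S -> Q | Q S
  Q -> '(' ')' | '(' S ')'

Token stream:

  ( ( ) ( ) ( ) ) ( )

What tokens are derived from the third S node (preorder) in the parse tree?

( ) ( )

[S [Q ( [S [Q ( )] [S [Q ( )] [S [Q ( )]]]] )] [S [Q ( )]]]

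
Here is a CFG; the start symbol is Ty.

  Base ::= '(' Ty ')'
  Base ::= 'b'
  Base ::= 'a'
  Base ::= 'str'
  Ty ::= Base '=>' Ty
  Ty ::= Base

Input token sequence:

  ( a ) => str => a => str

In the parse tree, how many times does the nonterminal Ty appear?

[Ty [Base ( [Ty [Base a]] )] => [Ty [Base str] => [Ty [Base a] => [Ty [Base str]]]]]

5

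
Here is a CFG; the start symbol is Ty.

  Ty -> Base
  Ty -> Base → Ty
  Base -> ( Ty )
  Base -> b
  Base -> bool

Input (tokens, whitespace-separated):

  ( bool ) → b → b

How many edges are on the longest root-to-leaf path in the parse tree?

4

[Ty [Base ( [Ty [Base bool]] )] → [Ty [Base b] → [Ty [Base b]]]]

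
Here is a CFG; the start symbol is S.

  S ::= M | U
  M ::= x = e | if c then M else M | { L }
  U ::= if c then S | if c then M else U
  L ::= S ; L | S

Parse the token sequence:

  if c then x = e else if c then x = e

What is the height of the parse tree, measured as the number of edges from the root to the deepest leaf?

5

[S [U if c then [M x = e] else [U if c then [S [M x = e]]]]]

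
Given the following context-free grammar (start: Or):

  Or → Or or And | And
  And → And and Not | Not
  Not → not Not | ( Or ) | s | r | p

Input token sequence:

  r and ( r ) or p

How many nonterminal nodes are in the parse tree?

[Or [Or [And [And [Not r]] and [Not ( [Or [And [Not r]]] )]]] or [And [Not p]]]

11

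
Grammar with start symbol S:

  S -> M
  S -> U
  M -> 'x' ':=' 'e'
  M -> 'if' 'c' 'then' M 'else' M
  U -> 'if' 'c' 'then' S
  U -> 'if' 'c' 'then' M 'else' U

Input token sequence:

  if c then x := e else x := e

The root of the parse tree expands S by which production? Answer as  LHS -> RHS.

S -> M

[S [M if c then [M x := e] else [M x := e]]]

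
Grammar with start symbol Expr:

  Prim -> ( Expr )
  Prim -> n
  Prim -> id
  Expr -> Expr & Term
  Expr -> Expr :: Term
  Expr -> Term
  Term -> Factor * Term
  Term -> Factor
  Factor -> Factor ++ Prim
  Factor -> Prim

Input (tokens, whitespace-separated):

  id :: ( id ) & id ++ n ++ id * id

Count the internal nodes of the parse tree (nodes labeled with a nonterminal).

23

[Expr [Expr [Expr [Term [Factor [Prim id]]]] :: [Term [Factor [Prim ( [Expr [Term [Factor [Prim id]]]] )]]]] & [Term [Factor [Factor [Factor [Prim id]] ++ [Prim n]] ++ [Prim id]] * [Term [Factor [Prim id]]]]]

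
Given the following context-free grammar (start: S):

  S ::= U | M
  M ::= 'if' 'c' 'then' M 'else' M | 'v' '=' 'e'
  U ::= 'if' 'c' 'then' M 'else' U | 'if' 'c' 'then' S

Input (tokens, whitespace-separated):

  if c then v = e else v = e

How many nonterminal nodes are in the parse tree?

[S [M if c then [M v = e] else [M v = e]]]

4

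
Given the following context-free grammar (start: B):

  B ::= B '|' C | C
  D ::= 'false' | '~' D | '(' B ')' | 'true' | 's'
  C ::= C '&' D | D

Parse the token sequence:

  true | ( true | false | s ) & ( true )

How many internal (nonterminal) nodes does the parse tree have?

[B [B [C [D true]]] | [C [C [D ( [B [B [B [C [D true]]] | [C [D false]]] | [C [D s]]] )]] & [D ( [B [C [D true]]] )]]]

20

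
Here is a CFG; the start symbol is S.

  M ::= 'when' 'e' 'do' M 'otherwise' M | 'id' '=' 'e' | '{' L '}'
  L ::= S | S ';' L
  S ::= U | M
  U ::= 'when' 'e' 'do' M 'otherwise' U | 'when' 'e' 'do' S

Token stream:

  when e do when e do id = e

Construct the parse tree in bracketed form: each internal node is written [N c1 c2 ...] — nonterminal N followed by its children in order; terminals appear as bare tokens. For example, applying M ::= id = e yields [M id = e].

[S [U when e do [S [U when e do [S [M id = e]]]]]]

S
U
when e do S
when e do U
when e do when e do S
when e do when e do M
when e do when e do id = e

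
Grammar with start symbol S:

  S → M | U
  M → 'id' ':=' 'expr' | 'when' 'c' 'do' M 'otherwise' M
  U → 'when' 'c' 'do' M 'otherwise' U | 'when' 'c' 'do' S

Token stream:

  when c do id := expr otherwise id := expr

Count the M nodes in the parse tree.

[S [M when c do [M id := expr] otherwise [M id := expr]]]

3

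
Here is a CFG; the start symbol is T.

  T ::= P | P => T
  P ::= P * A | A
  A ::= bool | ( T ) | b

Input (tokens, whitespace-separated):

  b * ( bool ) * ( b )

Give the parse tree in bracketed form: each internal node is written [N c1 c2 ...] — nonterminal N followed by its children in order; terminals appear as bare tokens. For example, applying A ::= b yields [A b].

[T [P [P [P [A b]] * [A ( [T [P [A bool]]] )]] * [A ( [T [P [A b]]] )]]]

T
P
P * A
P * A * A
A * A * A
b * A * A
b * ( T ) * A
b * ( P ) * A
b * ( A ) * A
b * ( bool ) * A
b * ( bool ) * ( T )
b * ( bool ) * ( P )
b * ( bool ) * ( A )
b * ( bool ) * ( b )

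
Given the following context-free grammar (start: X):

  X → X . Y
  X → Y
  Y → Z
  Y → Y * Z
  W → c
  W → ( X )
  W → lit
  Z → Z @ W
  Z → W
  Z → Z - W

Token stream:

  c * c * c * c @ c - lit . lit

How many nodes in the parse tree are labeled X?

[X [X [Y [Y [Y [Y [Z [W c]]] * [Z [W c]]] * [Z [W c]]] * [Z [Z [Z [W c]] @ [W c]] - [W lit]]]] . [Y [Z [W lit]]]]

2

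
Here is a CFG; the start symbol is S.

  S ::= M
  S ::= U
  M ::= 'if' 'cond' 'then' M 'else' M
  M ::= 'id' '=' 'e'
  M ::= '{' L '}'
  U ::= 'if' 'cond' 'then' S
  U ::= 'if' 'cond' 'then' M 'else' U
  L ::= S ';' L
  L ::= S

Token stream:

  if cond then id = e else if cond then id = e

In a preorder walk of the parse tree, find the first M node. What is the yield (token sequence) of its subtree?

[S [U if cond then [M id = e] else [U if cond then [S [M id = e]]]]]

id = e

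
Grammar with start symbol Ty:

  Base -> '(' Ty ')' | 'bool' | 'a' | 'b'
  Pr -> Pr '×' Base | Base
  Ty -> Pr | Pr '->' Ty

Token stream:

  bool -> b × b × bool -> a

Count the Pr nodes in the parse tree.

5

[Ty [Pr [Base bool]] -> [Ty [Pr [Pr [Pr [Base b]] × [Base b]] × [Base bool]] -> [Ty [Pr [Base a]]]]]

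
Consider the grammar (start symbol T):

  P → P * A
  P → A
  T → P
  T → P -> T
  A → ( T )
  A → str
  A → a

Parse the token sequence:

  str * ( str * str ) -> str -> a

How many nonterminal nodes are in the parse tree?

[T [P [P [A str]] * [A ( [T [P [P [A str]] * [A str]]] )]] -> [T [P [A str]] -> [T [P [A a]]]]]

16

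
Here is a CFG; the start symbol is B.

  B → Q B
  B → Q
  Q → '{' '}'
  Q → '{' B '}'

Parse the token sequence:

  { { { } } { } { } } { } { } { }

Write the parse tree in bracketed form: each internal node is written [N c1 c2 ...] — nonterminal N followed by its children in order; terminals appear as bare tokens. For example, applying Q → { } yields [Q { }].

B
Q B
{ B } B
{ Q B } B
{ { B } B } B
{ { Q } B } B
{ { { } } B } B
{ { { } } Q B } B
{ { { } } { } B } B
{ { { } } { } Q } B
{ { { } } { } { } } B
{ { { } } { } { } } Q B
{ { { } } { } { } } { } B
{ { { } } { } { } } { } Q B
{ { { } } { } { } } { } { } B
{ { { } } { } { } } { } { } Q
{ { { } } { } { } } { } { } { }

[B [Q { [B [Q { [B [Q { }]] }] [B [Q { }] [B [Q { }]]]] }] [B [Q { }] [B [Q { }] [B [Q { }]]]]]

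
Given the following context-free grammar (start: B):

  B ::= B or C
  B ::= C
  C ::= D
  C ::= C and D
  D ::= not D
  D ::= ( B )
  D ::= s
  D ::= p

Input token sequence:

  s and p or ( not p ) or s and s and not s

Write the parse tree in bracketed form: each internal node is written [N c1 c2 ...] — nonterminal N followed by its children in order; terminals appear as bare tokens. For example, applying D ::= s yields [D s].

B
B or C
B or C or C
C or C or C
C and D or C or C
D and D or C or C
s and D or C or C
s and p or C or C
s and p or D or C
s and p or ( B ) or C
s and p or ( C ) or C
s and p or ( D ) or C
s and p or ( not D ) or C
s and p or ( not p ) or C
s and p or ( not p ) or C and D
s and p or ( not p ) or C and D and D
s and p or ( not p ) or D and D and D
s and p or ( not p ) or s and D and D
s and p or ( not p ) or s and s and D
s and p or ( not p ) or s and s and not D
s and p or ( not p ) or s and s and not s

[B [B [B [C [C [D s]] and [D p]]] or [C [D ( [B [C [D not [D p]]]] )]]] or [C [C [C [D s]] and [D s]] and [D not [D s]]]]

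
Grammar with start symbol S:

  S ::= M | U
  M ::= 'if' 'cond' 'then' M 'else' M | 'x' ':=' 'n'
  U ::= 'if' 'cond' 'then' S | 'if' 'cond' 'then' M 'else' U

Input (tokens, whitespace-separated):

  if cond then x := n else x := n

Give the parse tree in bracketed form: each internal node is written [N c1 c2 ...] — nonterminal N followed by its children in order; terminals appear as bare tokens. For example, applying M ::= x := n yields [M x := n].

S
M
if cond then M else M
if cond then x := n else M
if cond then x := n else x := n

[S [M if cond then [M x := n] else [M x := n]]]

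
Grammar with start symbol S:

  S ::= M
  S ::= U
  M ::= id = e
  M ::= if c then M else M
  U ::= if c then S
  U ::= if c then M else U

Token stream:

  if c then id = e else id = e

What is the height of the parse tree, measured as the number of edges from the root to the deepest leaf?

[S [M if c then [M id = e] else [M id = e]]]

3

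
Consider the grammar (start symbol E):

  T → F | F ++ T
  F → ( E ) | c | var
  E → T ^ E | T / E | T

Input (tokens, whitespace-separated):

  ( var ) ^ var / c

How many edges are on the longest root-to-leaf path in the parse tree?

6

[E [T [F ( [E [T [F var]]] )]] ^ [E [T [F var]] / [E [T [F c]]]]]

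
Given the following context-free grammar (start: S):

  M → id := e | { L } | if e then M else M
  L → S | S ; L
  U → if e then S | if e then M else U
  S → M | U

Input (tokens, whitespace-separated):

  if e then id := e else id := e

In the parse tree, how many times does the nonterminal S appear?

[S [M if e then [M id := e] else [M id := e]]]

1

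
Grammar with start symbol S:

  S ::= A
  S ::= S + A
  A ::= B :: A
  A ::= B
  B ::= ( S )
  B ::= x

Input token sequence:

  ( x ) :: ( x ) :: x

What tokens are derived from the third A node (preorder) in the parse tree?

( x ) :: x

[S [A [B ( [S [A [B x]]] )] :: [A [B ( [S [A [B x]]] )] :: [A [B x]]]]]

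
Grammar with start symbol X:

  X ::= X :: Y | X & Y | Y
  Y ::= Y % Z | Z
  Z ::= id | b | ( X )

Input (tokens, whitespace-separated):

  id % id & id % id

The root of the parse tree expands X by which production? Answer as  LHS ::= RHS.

[X [X [Y [Y [Z id]] % [Z id]]] & [Y [Y [Z id]] % [Z id]]]

X ::= X & Y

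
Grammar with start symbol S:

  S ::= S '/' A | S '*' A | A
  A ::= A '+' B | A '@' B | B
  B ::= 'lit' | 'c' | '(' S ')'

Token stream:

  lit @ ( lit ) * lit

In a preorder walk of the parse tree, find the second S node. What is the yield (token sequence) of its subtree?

lit @ ( lit )

[S [S [A [A [B lit]] @ [B ( [S [A [B lit]]] )]]] * [A [B lit]]]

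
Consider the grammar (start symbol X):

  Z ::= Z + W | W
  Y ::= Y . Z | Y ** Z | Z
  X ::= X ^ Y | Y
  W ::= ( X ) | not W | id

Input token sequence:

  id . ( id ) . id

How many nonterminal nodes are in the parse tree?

[X [Y [Y [Y [Z [W id]]] . [Z [W ( [X [Y [Z [W id]]]] )]]] . [Z [W id]]]]

14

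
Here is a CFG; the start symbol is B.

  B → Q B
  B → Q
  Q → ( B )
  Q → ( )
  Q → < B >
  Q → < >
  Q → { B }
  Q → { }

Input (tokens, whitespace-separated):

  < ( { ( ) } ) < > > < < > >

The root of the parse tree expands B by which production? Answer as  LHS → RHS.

B → Q B

[B [Q < [B [Q ( [B [Q { [B [Q ( )]] }]] )] [B [Q < >]]] >] [B [Q < [B [Q < >]] >]]]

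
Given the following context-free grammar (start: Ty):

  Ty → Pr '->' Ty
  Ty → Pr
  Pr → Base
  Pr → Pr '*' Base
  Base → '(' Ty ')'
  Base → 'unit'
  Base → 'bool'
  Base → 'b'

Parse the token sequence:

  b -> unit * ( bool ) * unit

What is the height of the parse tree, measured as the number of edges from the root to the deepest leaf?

8

[Ty [Pr [Base b]] -> [Ty [Pr [Pr [Pr [Base unit]] * [Base ( [Ty [Pr [Base bool]]] )]] * [Base unit]]]]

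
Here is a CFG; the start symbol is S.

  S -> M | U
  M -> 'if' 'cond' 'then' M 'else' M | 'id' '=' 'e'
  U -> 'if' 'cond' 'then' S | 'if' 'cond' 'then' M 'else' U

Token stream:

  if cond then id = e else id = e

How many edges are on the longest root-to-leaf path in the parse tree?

3

[S [M if cond then [M id = e] else [M id = e]]]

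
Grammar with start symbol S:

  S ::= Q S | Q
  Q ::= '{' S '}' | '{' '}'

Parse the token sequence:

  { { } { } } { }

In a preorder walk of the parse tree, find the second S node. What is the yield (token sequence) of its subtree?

[S [Q { [S [Q { }] [S [Q { }]]] }] [S [Q { }]]]

{ } { }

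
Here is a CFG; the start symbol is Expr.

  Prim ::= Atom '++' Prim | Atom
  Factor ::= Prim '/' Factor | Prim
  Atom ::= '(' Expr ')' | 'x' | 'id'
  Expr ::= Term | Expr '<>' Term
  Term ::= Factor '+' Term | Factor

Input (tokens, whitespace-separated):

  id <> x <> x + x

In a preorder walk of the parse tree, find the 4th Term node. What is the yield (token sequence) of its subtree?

x

[Expr [Expr [Expr [Term [Factor [Prim [Atom id]]]]] <> [Term [Factor [Prim [Atom x]]]]] <> [Term [Factor [Prim [Atom x]]] + [Term [Factor [Prim [Atom x]]]]]]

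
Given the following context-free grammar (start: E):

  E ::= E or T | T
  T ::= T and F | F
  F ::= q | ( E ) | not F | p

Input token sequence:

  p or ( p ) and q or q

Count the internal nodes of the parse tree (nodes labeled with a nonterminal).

14

[E [E [E [T [F p]]] or [T [T [F ( [E [T [F p]]] )]] and [F q]]] or [T [F q]]]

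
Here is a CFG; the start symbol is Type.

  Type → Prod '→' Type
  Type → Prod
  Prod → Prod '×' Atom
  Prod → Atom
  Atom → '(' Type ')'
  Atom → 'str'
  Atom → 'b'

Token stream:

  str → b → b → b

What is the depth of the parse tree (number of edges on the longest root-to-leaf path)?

[Type [Prod [Atom str]] → [Type [Prod [Atom b]] → [Type [Prod [Atom b]] → [Type [Prod [Atom b]]]]]]

6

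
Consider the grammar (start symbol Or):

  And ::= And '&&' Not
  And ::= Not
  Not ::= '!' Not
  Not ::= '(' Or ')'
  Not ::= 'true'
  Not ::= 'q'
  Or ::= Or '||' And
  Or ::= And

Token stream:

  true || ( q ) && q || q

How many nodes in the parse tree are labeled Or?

4

[Or [Or [Or [And [Not true]]] || [And [And [Not ( [Or [And [Not q]]] )]] && [Not q]]] || [And [Not q]]]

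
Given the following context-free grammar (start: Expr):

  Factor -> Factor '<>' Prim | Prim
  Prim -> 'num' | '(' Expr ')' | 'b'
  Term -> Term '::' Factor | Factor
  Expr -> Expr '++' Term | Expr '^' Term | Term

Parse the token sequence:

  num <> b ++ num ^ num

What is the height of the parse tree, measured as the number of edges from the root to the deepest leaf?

[Expr [Expr [Expr [Term [Factor [Factor [Prim num]] <> [Prim b]]]] ++ [Term [Factor [Prim num]]]] ^ [Term [Factor [Prim num]]]]

7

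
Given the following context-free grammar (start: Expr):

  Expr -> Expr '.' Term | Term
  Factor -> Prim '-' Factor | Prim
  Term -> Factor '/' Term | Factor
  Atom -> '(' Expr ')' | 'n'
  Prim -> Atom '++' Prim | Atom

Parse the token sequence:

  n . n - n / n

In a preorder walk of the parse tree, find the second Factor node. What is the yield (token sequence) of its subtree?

[Expr [Expr [Term [Factor [Prim [Atom n]]]]] . [Term [Factor [Prim [Atom n]] - [Factor [Prim [Atom n]]]] / [Term [Factor [Prim [Atom n]]]]]]

n - n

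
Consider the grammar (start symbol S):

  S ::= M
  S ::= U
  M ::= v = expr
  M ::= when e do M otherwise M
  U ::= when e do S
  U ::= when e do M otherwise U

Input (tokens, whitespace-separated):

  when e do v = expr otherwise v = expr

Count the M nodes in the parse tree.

[S [M when e do [M v = expr] otherwise [M v = expr]]]

3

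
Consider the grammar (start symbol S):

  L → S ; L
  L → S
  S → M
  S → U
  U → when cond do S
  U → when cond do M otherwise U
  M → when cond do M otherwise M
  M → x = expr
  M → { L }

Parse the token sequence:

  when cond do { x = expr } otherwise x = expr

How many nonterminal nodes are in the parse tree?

[S [M when cond do [M { [L [S [M x = expr]]] }] otherwise [M x = expr]]]

7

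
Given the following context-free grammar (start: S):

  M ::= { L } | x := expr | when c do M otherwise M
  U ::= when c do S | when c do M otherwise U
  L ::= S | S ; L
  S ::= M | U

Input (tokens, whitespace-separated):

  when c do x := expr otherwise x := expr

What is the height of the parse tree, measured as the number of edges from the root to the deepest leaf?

[S [M when c do [M x := expr] otherwise [M x := expr]]]

3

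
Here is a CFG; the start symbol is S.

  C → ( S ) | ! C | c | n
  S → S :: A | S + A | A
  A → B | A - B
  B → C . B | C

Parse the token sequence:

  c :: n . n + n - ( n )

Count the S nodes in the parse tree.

4

[S [S [S [A [B [C c]]]] :: [A [B [C n] . [B [C n]]]]] + [A [A [B [C n]]] - [B [C ( [S [A [B [C n]]]] )]]]]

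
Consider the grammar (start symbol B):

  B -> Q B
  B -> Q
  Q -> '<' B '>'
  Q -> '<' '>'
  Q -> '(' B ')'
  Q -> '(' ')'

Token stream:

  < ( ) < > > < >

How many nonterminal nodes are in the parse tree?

8

[B [Q < [B [Q ( )] [B [Q < >]]] >] [B [Q < >]]]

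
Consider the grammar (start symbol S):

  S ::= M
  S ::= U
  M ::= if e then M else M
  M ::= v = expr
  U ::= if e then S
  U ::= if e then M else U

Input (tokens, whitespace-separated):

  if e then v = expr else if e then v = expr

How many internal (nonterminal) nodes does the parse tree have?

6

[S [U if e then [M v = expr] else [U if e then [S [M v = expr]]]]]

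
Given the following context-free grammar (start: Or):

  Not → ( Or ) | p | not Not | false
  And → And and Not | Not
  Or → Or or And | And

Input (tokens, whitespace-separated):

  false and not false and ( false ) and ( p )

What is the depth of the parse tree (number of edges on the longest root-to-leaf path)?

[Or [And [And [And [And [Not false]] and [Not not [Not false]]] and [Not ( [Or [And [Not false]]] )]] and [Not ( [Or [And [Not p]]] )]]]

7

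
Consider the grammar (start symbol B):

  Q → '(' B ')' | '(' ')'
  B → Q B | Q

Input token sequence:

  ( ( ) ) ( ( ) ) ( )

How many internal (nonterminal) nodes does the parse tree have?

[B [Q ( [B [Q ( )]] )] [B [Q ( [B [Q ( )]] )] [B [Q ( )]]]]

10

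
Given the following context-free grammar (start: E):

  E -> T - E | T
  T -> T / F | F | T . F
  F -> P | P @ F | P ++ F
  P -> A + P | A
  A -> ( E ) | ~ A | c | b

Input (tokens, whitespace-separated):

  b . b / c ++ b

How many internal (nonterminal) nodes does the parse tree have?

[E [T [T [T [F [P [A b]]]] . [F [P [A b]]]] / [F [P [A c]] ++ [F [P [A b]]]]]]

16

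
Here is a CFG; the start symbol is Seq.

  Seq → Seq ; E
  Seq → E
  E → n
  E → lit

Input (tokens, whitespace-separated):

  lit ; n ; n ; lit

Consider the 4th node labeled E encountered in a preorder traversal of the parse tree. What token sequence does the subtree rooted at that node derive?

[Seq [Seq [Seq [Seq [E lit]] ; [E n]] ; [E n]] ; [E lit]]

lit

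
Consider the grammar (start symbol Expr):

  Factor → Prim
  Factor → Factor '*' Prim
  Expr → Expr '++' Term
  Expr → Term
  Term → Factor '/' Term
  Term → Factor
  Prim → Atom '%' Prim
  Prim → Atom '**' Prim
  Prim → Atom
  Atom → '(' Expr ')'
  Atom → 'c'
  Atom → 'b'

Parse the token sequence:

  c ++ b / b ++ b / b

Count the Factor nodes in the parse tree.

5

[Expr [Expr [Expr [Term [Factor [Prim [Atom c]]]]] ++ [Term [Factor [Prim [Atom b]]] / [Term [Factor [Prim [Atom b]]]]]] ++ [Term [Factor [Prim [Atom b]]] / [Term [Factor [Prim [Atom b]]]]]]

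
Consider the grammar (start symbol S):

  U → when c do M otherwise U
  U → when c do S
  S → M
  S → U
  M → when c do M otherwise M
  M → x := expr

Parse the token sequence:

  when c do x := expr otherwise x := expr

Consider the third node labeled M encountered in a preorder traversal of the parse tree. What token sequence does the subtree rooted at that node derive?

x := expr

[S [M when c do [M x := expr] otherwise [M x := expr]]]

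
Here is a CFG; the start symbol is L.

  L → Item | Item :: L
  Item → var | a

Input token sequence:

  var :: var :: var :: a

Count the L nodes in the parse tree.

[L [Item var] :: [L [Item var] :: [L [Item var] :: [L [Item a]]]]]

4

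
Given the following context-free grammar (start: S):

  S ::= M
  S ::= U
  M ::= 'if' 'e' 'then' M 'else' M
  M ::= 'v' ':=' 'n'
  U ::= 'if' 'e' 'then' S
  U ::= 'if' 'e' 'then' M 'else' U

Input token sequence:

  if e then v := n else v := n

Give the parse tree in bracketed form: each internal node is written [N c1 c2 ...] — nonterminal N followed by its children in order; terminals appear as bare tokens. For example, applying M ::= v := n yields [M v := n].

[S [M if e then [M v := n] else [M v := n]]]

S
M
if e then M else M
if e then v := n else M
if e then v := n else v := n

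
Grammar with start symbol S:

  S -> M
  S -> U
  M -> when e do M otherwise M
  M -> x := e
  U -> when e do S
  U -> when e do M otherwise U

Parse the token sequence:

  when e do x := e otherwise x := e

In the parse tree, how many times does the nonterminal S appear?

[S [M when e do [M x := e] otherwise [M x := e]]]

1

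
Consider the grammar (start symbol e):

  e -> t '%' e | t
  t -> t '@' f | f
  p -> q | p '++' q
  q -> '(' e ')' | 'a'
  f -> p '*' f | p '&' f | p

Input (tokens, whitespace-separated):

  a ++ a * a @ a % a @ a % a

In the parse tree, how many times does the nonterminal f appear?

[e [t [t [f [p [p [q a]] ++ [q a]] * [f [p [q a]]]]] @ [f [p [q a]]]] % [e [t [t [f [p [q a]]]] @ [f [p [q a]]]] % [e [t [f [p [q a]]]]]]]

6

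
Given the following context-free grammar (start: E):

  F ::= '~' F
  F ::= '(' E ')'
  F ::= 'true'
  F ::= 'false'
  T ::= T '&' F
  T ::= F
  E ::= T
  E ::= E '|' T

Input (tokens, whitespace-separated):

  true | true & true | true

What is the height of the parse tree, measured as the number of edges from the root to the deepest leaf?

5

[E [E [E [T [F true]]] | [T [T [F true]] & [F true]]] | [T [F true]]]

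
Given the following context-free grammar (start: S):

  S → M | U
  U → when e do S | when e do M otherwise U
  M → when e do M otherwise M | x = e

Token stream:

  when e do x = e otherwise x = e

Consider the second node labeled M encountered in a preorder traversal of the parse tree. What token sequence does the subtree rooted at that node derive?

x = e

[S [M when e do [M x = e] otherwise [M x = e]]]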